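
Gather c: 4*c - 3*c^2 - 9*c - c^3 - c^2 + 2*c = -c^3 - 4*c^2 - 3*c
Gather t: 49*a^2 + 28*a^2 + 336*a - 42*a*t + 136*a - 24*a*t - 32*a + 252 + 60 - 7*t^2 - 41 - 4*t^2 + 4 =77*a^2 - 66*a*t + 440*a - 11*t^2 + 275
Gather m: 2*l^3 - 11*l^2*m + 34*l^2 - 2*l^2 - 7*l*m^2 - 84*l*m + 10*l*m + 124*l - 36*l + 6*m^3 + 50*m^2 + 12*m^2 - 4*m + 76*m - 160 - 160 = 2*l^3 + 32*l^2 + 88*l + 6*m^3 + m^2*(62 - 7*l) + m*(-11*l^2 - 74*l + 72) - 320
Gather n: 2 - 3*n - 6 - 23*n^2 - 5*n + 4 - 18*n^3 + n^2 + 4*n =-18*n^3 - 22*n^2 - 4*n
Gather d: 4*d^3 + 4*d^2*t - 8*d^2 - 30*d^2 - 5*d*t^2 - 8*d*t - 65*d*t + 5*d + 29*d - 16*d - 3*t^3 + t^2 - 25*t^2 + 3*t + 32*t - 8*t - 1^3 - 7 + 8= 4*d^3 + d^2*(4*t - 38) + d*(-5*t^2 - 73*t + 18) - 3*t^3 - 24*t^2 + 27*t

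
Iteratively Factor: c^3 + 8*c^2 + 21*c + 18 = (c + 2)*(c^2 + 6*c + 9) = (c + 2)*(c + 3)*(c + 3)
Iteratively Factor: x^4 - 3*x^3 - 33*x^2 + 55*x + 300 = (x - 5)*(x^3 + 2*x^2 - 23*x - 60) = (x - 5)*(x + 4)*(x^2 - 2*x - 15) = (x - 5)*(x + 3)*(x + 4)*(x - 5)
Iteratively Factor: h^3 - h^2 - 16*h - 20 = (h - 5)*(h^2 + 4*h + 4) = (h - 5)*(h + 2)*(h + 2)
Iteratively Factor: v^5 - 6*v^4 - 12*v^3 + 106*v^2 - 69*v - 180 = (v - 3)*(v^4 - 3*v^3 - 21*v^2 + 43*v + 60) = (v - 3)*(v + 1)*(v^3 - 4*v^2 - 17*v + 60) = (v - 5)*(v - 3)*(v + 1)*(v^2 + v - 12) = (v - 5)*(v - 3)^2*(v + 1)*(v + 4)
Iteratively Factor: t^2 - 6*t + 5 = (t - 1)*(t - 5)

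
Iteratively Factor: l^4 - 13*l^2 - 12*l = (l + 1)*(l^3 - l^2 - 12*l) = (l + 1)*(l + 3)*(l^2 - 4*l) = (l - 4)*(l + 1)*(l + 3)*(l)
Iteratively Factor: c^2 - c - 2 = (c - 2)*(c + 1)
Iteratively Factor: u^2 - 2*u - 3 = (u - 3)*(u + 1)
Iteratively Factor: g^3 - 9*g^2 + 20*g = (g)*(g^2 - 9*g + 20) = g*(g - 5)*(g - 4)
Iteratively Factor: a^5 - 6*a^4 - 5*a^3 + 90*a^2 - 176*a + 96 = (a - 4)*(a^4 - 2*a^3 - 13*a^2 + 38*a - 24) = (a - 4)*(a - 2)*(a^3 - 13*a + 12) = (a - 4)*(a - 2)*(a + 4)*(a^2 - 4*a + 3) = (a - 4)*(a - 2)*(a - 1)*(a + 4)*(a - 3)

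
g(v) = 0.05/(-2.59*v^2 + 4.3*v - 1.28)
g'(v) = 0.05*(5.18*v - 4.3)/(-2.59*v^2 + 4.3*v - 1.28)^2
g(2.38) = -0.01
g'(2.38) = 0.01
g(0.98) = 0.11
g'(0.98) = 0.19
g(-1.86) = -0.00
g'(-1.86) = -0.00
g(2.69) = -0.01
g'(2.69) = 0.01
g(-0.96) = -0.01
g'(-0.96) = -0.01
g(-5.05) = -0.00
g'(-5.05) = -0.00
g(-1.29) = -0.00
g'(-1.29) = -0.00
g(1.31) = -0.55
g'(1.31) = 14.78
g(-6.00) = -0.00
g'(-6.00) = -0.00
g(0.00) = -0.04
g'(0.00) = -0.13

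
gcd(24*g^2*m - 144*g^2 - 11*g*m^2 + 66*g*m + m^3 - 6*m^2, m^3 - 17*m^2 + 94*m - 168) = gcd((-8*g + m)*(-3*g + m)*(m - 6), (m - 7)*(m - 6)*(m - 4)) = m - 6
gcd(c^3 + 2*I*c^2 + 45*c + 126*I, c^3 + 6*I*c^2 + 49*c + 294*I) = c^2 - I*c + 42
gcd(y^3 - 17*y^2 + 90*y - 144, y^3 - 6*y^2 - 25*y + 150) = y - 6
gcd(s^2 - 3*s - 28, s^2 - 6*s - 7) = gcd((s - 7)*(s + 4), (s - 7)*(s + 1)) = s - 7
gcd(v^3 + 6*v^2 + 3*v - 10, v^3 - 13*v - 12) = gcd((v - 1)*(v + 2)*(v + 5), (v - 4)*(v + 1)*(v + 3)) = 1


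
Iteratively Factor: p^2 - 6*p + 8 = (p - 2)*(p - 4)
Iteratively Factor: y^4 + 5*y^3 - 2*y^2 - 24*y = (y + 4)*(y^3 + y^2 - 6*y) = (y - 2)*(y + 4)*(y^2 + 3*y) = y*(y - 2)*(y + 4)*(y + 3)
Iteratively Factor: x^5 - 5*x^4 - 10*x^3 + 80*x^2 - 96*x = (x - 3)*(x^4 - 2*x^3 - 16*x^2 + 32*x) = (x - 4)*(x - 3)*(x^3 + 2*x^2 - 8*x) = x*(x - 4)*(x - 3)*(x^2 + 2*x - 8) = x*(x - 4)*(x - 3)*(x + 4)*(x - 2)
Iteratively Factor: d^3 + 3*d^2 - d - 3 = (d + 3)*(d^2 - 1) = (d + 1)*(d + 3)*(d - 1)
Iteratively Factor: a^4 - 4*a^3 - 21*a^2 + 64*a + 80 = (a + 4)*(a^3 - 8*a^2 + 11*a + 20) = (a - 5)*(a + 4)*(a^2 - 3*a - 4) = (a - 5)*(a + 1)*(a + 4)*(a - 4)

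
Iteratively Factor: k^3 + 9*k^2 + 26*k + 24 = (k + 4)*(k^2 + 5*k + 6) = (k + 2)*(k + 4)*(k + 3)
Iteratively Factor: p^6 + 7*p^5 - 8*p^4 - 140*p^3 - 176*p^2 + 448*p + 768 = (p + 4)*(p^5 + 3*p^4 - 20*p^3 - 60*p^2 + 64*p + 192) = (p - 4)*(p + 4)*(p^4 + 7*p^3 + 8*p^2 - 28*p - 48) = (p - 4)*(p - 2)*(p + 4)*(p^3 + 9*p^2 + 26*p + 24) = (p - 4)*(p - 2)*(p + 4)^2*(p^2 + 5*p + 6) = (p - 4)*(p - 2)*(p + 3)*(p + 4)^2*(p + 2)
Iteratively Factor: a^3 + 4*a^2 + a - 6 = (a - 1)*(a^2 + 5*a + 6) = (a - 1)*(a + 2)*(a + 3)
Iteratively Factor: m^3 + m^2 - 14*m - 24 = (m + 3)*(m^2 - 2*m - 8) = (m + 2)*(m + 3)*(m - 4)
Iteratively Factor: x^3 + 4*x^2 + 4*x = (x + 2)*(x^2 + 2*x) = x*(x + 2)*(x + 2)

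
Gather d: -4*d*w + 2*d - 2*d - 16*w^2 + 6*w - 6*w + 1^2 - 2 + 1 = -4*d*w - 16*w^2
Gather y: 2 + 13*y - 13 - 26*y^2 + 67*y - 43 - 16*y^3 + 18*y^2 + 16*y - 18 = -16*y^3 - 8*y^2 + 96*y - 72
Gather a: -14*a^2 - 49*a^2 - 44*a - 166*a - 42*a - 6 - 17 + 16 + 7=-63*a^2 - 252*a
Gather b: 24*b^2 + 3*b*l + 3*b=24*b^2 + b*(3*l + 3)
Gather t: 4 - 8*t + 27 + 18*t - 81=10*t - 50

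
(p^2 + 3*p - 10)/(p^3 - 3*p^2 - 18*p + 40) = (p + 5)/(p^2 - p - 20)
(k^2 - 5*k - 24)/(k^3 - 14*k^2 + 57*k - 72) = (k + 3)/(k^2 - 6*k + 9)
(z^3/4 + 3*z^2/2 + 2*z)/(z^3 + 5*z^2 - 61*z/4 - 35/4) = z*(z^2 + 6*z + 8)/(4*z^3 + 20*z^2 - 61*z - 35)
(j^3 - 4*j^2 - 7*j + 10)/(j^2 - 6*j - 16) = (j^2 - 6*j + 5)/(j - 8)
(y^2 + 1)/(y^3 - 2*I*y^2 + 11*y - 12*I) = (y + I)/(y^2 - I*y + 12)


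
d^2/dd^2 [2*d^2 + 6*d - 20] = 4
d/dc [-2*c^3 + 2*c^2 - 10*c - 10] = -6*c^2 + 4*c - 10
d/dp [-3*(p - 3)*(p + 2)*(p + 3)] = -9*p^2 - 12*p + 27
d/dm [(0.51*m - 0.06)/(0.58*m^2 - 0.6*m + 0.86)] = (-0.2958*m^2 + 0.0696*m + 0.4026)/(0.3364*m^4 - 0.696*m^3 + 1.3576*m^2 - 1.032*m + 0.7396)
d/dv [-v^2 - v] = -2*v - 1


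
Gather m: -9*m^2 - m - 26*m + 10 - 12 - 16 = -9*m^2 - 27*m - 18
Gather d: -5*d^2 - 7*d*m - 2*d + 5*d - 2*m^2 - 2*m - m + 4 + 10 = -5*d^2 + d*(3 - 7*m) - 2*m^2 - 3*m + 14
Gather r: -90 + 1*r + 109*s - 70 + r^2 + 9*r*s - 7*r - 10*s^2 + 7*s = r^2 + r*(9*s - 6) - 10*s^2 + 116*s - 160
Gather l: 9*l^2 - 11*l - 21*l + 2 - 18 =9*l^2 - 32*l - 16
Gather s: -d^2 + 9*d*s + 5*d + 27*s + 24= -d^2 + 5*d + s*(9*d + 27) + 24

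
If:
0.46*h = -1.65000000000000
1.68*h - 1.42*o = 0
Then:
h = -3.59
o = -4.24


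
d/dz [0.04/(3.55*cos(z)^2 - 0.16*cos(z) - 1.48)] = (0.284*cos(z) - 0.0064)*sin(z)/(-3.55*cos(z)^2 + 0.16*cos(z) + 1.48)^2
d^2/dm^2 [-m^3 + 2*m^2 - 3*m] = 4 - 6*m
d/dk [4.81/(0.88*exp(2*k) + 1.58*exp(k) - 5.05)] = (-8.4656*exp(k) - 7.5998)*exp(k)/(0.88*exp(2*k) + 1.58*exp(k) - 5.05)^2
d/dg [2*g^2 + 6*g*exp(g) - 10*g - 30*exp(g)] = 6*g*exp(g) + 4*g - 24*exp(g) - 10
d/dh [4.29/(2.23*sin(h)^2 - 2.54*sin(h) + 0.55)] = (10.8966 - 19.1334*sin(h))*cos(h)/(2.23*sin(h)^2 - 2.54*sin(h) + 0.55)^2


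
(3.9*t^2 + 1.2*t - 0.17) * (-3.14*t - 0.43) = -12.246*t^3 - 5.445*t^2 + 0.0178*t + 0.0731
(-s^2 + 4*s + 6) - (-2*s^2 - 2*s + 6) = s^2 + 6*s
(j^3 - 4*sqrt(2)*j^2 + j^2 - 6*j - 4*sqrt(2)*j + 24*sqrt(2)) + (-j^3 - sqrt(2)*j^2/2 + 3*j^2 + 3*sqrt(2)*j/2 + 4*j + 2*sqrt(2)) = -9*sqrt(2)*j^2/2 + 4*j^2 - 5*sqrt(2)*j/2 - 2*j + 26*sqrt(2)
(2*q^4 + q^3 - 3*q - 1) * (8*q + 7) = 16*q^5 + 22*q^4 + 7*q^3 - 24*q^2 - 29*q - 7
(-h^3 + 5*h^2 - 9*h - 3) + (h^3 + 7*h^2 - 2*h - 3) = 12*h^2 - 11*h - 6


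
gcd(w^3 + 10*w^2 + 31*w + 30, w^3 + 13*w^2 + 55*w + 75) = w^2 + 8*w + 15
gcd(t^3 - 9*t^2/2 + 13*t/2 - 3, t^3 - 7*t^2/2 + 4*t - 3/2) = t^2 - 5*t/2 + 3/2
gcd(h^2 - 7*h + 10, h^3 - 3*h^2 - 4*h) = 1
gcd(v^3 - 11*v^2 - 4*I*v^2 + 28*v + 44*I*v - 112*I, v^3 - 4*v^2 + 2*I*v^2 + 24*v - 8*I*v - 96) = v^2 + v*(-4 - 4*I) + 16*I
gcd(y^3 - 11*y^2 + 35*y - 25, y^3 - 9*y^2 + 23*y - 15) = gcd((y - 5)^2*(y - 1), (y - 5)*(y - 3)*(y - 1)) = y^2 - 6*y + 5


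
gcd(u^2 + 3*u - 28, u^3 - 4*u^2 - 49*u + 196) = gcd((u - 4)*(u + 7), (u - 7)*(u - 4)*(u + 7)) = u^2 + 3*u - 28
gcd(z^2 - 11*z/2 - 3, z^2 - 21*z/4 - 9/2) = z - 6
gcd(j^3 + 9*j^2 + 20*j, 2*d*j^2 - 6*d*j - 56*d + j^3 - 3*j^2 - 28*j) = j + 4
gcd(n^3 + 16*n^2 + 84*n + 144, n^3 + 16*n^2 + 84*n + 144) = n^3 + 16*n^2 + 84*n + 144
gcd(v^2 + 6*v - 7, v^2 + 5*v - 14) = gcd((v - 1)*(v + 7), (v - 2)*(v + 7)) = v + 7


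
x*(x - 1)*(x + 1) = x^3 - x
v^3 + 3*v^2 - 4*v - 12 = (v - 2)*(v + 2)*(v + 3)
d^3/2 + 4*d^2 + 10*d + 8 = (d/2 + 1)*(d + 2)*(d + 4)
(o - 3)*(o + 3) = o^2 - 9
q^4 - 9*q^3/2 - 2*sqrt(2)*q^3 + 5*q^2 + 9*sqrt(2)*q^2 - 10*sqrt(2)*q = q*(q - 5/2)*(q - 2)*(q - 2*sqrt(2))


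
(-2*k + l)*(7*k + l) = -14*k^2 + 5*k*l + l^2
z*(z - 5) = z^2 - 5*z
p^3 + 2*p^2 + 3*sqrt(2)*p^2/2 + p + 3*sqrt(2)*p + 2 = (p + 2)*(p + sqrt(2)/2)*(p + sqrt(2))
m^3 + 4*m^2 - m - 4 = (m - 1)*(m + 1)*(m + 4)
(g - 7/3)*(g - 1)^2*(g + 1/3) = g^4 - 4*g^3 + 38*g^2/9 - 4*g/9 - 7/9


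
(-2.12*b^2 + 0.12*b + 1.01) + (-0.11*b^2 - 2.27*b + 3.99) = -2.23*b^2 - 2.15*b + 5.0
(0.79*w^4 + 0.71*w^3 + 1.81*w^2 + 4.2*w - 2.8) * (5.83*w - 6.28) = 4.6057*w^5 - 0.821900000000001*w^4 + 6.0935*w^3 + 13.1192*w^2 - 42.7*w + 17.584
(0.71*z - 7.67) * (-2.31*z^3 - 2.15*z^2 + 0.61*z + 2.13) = -1.6401*z^4 + 16.1912*z^3 + 16.9236*z^2 - 3.1664*z - 16.3371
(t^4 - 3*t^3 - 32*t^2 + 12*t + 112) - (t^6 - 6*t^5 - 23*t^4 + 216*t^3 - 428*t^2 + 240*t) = -t^6 + 6*t^5 + 24*t^4 - 219*t^3 + 396*t^2 - 228*t + 112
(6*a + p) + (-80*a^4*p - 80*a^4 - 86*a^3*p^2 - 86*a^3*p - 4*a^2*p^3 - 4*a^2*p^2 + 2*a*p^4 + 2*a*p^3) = -80*a^4*p - 80*a^4 - 86*a^3*p^2 - 86*a^3*p - 4*a^2*p^3 - 4*a^2*p^2 + 2*a*p^4 + 2*a*p^3 + 6*a + p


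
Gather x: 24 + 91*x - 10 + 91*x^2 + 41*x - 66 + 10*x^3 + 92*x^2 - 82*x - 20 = 10*x^3 + 183*x^2 + 50*x - 72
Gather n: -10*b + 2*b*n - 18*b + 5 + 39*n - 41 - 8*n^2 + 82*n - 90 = -28*b - 8*n^2 + n*(2*b + 121) - 126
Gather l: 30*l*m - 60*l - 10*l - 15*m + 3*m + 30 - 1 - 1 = l*(30*m - 70) - 12*m + 28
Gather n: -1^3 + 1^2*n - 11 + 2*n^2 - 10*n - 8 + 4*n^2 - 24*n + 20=6*n^2 - 33*n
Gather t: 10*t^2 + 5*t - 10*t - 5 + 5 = 10*t^2 - 5*t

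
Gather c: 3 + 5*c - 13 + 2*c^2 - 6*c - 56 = 2*c^2 - c - 66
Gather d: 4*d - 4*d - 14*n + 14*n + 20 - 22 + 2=0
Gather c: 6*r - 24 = 6*r - 24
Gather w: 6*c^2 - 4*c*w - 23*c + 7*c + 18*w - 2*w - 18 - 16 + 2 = 6*c^2 - 16*c + w*(16 - 4*c) - 32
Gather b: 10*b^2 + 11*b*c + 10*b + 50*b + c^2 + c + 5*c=10*b^2 + b*(11*c + 60) + c^2 + 6*c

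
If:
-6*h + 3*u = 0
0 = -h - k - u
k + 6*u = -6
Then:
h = -2/3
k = 2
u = -4/3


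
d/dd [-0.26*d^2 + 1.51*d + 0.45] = 1.51 - 0.52*d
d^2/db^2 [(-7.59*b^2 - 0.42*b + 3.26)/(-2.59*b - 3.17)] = (5.6843418860808e-14*b + 101.908838)/(17.373979*b^3 + 63.794031*b^2 + 78.079953*b + 31.855013)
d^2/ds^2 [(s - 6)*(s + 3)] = 2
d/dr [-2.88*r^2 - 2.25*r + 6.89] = -5.76*r - 2.25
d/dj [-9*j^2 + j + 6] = 1 - 18*j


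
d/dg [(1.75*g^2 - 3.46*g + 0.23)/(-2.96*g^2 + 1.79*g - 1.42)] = (-7.1091*g^2 - 3.6084*g + 4.5015)/(8.7616*g^4 - 10.5968*g^3 + 11.6105*g^2 - 5.0836*g + 2.0164)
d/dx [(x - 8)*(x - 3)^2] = (x - 3)*(3*x - 19)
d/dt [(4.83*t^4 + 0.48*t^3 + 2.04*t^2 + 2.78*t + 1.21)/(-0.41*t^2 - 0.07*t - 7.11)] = (-3.9606*t^5 - 1.2111*t^4 - 137.4324*t^3 - 9.2414*t^2 - 28.0166*t - 19.6811)/(0.1681*t^4 + 0.0574*t^3 + 5.8351*t^2 + 0.9954*t + 50.5521)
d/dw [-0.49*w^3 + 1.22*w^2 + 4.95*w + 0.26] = -1.47*w^2 + 2.44*w + 4.95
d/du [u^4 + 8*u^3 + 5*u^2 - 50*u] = 4*u^3 + 24*u^2 + 10*u - 50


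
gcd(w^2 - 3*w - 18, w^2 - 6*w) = w - 6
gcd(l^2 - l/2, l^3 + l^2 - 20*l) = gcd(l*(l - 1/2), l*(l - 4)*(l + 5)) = l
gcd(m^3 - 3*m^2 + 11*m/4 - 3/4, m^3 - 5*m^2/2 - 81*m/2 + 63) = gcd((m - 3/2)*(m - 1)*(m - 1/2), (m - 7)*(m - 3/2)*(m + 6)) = m - 3/2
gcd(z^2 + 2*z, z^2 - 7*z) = z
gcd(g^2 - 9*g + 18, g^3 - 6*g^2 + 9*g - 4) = 1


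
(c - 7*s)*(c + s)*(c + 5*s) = c^3 - c^2*s - 37*c*s^2 - 35*s^3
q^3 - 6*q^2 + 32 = (q - 4)^2*(q + 2)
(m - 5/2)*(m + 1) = m^2 - 3*m/2 - 5/2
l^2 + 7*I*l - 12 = (l + 3*I)*(l + 4*I)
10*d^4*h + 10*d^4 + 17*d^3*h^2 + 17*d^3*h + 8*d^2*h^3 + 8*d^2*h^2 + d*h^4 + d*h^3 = (d + h)*(2*d + h)*(5*d + h)*(d*h + d)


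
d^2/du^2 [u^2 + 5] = 2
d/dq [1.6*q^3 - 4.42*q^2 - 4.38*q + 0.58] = 4.8*q^2 - 8.84*q - 4.38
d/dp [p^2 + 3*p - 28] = 2*p + 3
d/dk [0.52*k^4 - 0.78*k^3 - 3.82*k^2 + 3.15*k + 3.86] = 2.08*k^3 - 2.34*k^2 - 7.64*k + 3.15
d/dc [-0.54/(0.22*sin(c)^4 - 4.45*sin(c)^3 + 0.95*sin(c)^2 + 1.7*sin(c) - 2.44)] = (0.4752*sin(c)^3 - 7.209*sin(c)^2 + 1.026*sin(c) + 0.918)*cos(c)/(0.22*sin(c)^4 - 4.45*sin(c)^3 + 0.95*sin(c)^2 + 1.7*sin(c) - 2.44)^2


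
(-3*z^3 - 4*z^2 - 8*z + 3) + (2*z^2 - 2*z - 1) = -3*z^3 - 2*z^2 - 10*z + 2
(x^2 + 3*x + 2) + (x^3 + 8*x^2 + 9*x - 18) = x^3 + 9*x^2 + 12*x - 16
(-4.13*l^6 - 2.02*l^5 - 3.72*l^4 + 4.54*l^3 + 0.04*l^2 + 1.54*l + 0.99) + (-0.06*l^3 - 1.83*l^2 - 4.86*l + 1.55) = -4.13*l^6 - 2.02*l^5 - 3.72*l^4 + 4.48*l^3 - 1.79*l^2 - 3.32*l + 2.54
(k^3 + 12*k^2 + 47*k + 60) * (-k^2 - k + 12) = -k^5 - 13*k^4 - 47*k^3 + 37*k^2 + 504*k + 720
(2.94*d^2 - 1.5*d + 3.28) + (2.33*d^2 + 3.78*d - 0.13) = 5.27*d^2 + 2.28*d + 3.15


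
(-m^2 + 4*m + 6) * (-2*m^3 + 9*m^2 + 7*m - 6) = 2*m^5 - 17*m^4 + 17*m^3 + 88*m^2 + 18*m - 36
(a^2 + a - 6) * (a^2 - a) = a^4 - 7*a^2 + 6*a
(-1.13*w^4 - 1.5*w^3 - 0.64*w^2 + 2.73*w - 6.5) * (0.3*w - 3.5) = -0.339*w^5 + 3.505*w^4 + 5.058*w^3 + 3.059*w^2 - 11.505*w + 22.75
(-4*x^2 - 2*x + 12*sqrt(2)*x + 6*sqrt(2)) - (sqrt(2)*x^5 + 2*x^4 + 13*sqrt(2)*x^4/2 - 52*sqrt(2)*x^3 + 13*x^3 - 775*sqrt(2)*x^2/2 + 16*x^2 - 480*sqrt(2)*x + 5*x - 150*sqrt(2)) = -sqrt(2)*x^5 - 13*sqrt(2)*x^4/2 - 2*x^4 - 13*x^3 + 52*sqrt(2)*x^3 - 20*x^2 + 775*sqrt(2)*x^2/2 - 7*x + 492*sqrt(2)*x + 156*sqrt(2)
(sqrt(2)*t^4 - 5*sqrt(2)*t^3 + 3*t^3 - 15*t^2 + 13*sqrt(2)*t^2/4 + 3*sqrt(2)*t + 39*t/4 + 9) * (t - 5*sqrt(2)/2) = sqrt(2)*t^5 - 5*sqrt(2)*t^4 - 2*t^4 - 17*sqrt(2)*t^3/4 + 10*t^3 - 13*t^2/2 + 81*sqrt(2)*t^2/2 - 195*sqrt(2)*t/8 - 6*t - 45*sqrt(2)/2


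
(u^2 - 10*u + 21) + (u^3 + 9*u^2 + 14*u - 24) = u^3 + 10*u^2 + 4*u - 3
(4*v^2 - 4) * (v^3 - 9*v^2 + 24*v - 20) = 4*v^5 - 36*v^4 + 92*v^3 - 44*v^2 - 96*v + 80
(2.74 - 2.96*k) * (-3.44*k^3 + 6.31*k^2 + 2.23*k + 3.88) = 10.1824*k^4 - 28.1032*k^3 + 10.6886*k^2 - 5.3746*k + 10.6312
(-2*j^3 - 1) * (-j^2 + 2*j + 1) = 2*j^5 - 4*j^4 - 2*j^3 + j^2 - 2*j - 1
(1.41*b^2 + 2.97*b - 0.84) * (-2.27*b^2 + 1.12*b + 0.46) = -3.2007*b^4 - 5.1627*b^3 + 5.8818*b^2 + 0.4254*b - 0.3864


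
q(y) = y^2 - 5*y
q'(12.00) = 19.00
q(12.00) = 84.00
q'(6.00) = 7.00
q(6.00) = 6.00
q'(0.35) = -4.30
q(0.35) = -1.63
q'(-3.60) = -12.20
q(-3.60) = 30.96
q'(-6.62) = -18.24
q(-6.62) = 76.92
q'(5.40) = 5.80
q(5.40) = 2.16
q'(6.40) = 7.80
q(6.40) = 8.96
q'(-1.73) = -8.46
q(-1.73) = 11.64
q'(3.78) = 2.56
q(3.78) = -4.61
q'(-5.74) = -16.48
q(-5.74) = 61.65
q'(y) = 2*y - 5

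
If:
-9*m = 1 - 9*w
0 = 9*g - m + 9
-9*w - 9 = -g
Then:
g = -91/80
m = -99/80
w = -811/720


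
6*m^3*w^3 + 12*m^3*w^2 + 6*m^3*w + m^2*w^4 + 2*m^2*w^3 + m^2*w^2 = w*(6*m + w)*(m*w + m)^2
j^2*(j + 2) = j^3 + 2*j^2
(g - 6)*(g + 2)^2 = g^3 - 2*g^2 - 20*g - 24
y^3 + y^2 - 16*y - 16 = (y - 4)*(y + 1)*(y + 4)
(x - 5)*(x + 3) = x^2 - 2*x - 15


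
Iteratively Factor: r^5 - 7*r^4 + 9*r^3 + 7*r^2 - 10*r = (r - 2)*(r^4 - 5*r^3 - r^2 + 5*r) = (r - 2)*(r - 1)*(r^3 - 4*r^2 - 5*r) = r*(r - 2)*(r - 1)*(r^2 - 4*r - 5) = r*(r - 5)*(r - 2)*(r - 1)*(r + 1)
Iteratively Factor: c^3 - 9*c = (c)*(c^2 - 9) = c*(c + 3)*(c - 3)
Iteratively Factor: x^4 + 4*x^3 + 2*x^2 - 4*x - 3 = (x + 3)*(x^3 + x^2 - x - 1) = (x - 1)*(x + 3)*(x^2 + 2*x + 1) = (x - 1)*(x + 1)*(x + 3)*(x + 1)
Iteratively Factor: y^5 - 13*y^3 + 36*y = (y - 2)*(y^4 + 2*y^3 - 9*y^2 - 18*y) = y*(y - 2)*(y^3 + 2*y^2 - 9*y - 18) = y*(y - 3)*(y - 2)*(y^2 + 5*y + 6) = y*(y - 3)*(y - 2)*(y + 2)*(y + 3)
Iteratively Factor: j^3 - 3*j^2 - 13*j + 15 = (j + 3)*(j^2 - 6*j + 5) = (j - 1)*(j + 3)*(j - 5)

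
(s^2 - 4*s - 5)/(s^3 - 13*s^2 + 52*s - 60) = (s + 1)/(s^2 - 8*s + 12)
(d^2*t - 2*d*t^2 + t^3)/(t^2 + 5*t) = (d^2 - 2*d*t + t^2)/(t + 5)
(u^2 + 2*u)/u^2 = (u + 2)/u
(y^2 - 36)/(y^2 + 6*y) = (y - 6)/y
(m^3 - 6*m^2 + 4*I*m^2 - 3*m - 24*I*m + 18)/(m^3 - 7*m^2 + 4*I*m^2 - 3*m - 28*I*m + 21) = (m - 6)/(m - 7)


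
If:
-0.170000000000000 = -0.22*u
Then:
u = 0.77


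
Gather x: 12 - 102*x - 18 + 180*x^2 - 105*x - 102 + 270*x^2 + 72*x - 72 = 450*x^2 - 135*x - 180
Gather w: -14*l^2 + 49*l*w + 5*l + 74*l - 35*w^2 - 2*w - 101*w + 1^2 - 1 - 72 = -14*l^2 + 79*l - 35*w^2 + w*(49*l - 103) - 72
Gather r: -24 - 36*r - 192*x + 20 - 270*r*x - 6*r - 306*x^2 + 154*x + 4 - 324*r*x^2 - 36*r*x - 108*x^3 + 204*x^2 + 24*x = r*(-324*x^2 - 306*x - 42) - 108*x^3 - 102*x^2 - 14*x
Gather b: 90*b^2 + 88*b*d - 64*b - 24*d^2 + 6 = 90*b^2 + b*(88*d - 64) - 24*d^2 + 6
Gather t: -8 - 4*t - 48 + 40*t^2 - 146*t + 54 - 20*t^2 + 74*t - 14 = 20*t^2 - 76*t - 16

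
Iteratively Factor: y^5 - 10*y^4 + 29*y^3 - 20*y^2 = (y - 1)*(y^4 - 9*y^3 + 20*y^2) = y*(y - 1)*(y^3 - 9*y^2 + 20*y) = y*(y - 4)*(y - 1)*(y^2 - 5*y) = y^2*(y - 4)*(y - 1)*(y - 5)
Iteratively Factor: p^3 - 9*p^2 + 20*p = (p - 5)*(p^2 - 4*p) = (p - 5)*(p - 4)*(p)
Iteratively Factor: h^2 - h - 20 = (h + 4)*(h - 5)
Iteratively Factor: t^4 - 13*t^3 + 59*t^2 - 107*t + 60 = (t - 4)*(t^3 - 9*t^2 + 23*t - 15) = (t - 4)*(t - 1)*(t^2 - 8*t + 15) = (t - 5)*(t - 4)*(t - 1)*(t - 3)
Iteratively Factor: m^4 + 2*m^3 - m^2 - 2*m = (m - 1)*(m^3 + 3*m^2 + 2*m) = m*(m - 1)*(m^2 + 3*m + 2) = m*(m - 1)*(m + 2)*(m + 1)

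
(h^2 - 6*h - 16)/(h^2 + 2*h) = (h - 8)/h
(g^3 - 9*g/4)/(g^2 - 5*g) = (g^2 - 9/4)/(g - 5)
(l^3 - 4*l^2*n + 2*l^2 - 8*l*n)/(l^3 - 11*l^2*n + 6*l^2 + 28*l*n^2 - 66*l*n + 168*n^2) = l*(l + 2)/(l^2 - 7*l*n + 6*l - 42*n)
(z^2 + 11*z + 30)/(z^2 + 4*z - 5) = (z + 6)/(z - 1)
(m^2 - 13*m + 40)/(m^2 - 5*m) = (m - 8)/m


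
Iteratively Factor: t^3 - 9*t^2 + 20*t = (t - 5)*(t^2 - 4*t) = (t - 5)*(t - 4)*(t)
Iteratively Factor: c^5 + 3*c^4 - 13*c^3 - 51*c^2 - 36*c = (c - 4)*(c^4 + 7*c^3 + 15*c^2 + 9*c) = (c - 4)*(c + 3)*(c^3 + 4*c^2 + 3*c) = (c - 4)*(c + 3)^2*(c^2 + c) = c*(c - 4)*(c + 3)^2*(c + 1)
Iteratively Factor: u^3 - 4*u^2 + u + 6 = (u - 2)*(u^2 - 2*u - 3) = (u - 2)*(u + 1)*(u - 3)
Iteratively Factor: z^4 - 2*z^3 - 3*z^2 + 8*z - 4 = (z - 2)*(z^3 - 3*z + 2) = (z - 2)*(z - 1)*(z^2 + z - 2) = (z - 2)*(z - 1)^2*(z + 2)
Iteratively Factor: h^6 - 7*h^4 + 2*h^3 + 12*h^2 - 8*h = (h + 2)*(h^5 - 2*h^4 - 3*h^3 + 8*h^2 - 4*h) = (h - 2)*(h + 2)*(h^4 - 3*h^2 + 2*h) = (h - 2)*(h - 1)*(h + 2)*(h^3 + h^2 - 2*h) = (h - 2)*(h - 1)^2*(h + 2)*(h^2 + 2*h) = h*(h - 2)*(h - 1)^2*(h + 2)*(h + 2)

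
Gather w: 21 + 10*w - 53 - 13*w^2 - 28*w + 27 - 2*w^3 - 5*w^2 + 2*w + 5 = -2*w^3 - 18*w^2 - 16*w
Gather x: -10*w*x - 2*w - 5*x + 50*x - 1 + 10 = -2*w + x*(45 - 10*w) + 9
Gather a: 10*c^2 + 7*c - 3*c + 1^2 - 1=10*c^2 + 4*c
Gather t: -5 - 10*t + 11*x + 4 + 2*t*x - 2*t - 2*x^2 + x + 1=t*(2*x - 12) - 2*x^2 + 12*x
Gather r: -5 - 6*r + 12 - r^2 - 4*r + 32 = -r^2 - 10*r + 39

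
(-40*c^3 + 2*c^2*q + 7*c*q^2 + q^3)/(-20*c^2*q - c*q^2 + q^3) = (-10*c^2 + 3*c*q + q^2)/(q*(-5*c + q))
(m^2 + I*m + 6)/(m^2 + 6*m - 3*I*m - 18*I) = (m^2 + I*m + 6)/(m^2 + 3*m*(2 - I) - 18*I)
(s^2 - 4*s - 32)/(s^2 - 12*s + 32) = (s + 4)/(s - 4)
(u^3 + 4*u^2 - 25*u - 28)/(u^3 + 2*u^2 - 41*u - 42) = (u - 4)/(u - 6)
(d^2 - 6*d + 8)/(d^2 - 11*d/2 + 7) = 2*(d - 4)/(2*d - 7)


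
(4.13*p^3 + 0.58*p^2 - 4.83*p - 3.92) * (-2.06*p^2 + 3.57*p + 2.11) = -8.5078*p^5 + 13.5493*p^4 + 20.7347*p^3 - 7.9441*p^2 - 24.1857*p - 8.2712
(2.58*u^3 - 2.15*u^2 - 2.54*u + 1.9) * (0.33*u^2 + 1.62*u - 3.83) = 0.8514*u^5 + 3.4701*u^4 - 14.2026*u^3 + 4.7467*u^2 + 12.8062*u - 7.277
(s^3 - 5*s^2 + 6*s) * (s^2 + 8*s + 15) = s^5 + 3*s^4 - 19*s^3 - 27*s^2 + 90*s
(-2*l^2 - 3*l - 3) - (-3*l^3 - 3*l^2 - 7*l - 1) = 3*l^3 + l^2 + 4*l - 2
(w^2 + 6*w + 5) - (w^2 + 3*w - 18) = 3*w + 23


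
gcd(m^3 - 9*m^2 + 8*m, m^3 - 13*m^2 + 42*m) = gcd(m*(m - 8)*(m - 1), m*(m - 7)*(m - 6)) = m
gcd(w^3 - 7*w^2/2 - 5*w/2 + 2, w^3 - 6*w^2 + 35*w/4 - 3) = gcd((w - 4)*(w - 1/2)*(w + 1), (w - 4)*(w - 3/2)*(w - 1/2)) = w^2 - 9*w/2 + 2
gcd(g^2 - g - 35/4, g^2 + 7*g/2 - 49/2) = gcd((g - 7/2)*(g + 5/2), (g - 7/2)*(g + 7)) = g - 7/2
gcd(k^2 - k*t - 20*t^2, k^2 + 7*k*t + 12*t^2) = k + 4*t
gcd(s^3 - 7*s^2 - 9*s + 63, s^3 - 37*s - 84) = s^2 - 4*s - 21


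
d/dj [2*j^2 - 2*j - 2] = 4*j - 2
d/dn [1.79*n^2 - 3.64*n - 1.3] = 3.58*n - 3.64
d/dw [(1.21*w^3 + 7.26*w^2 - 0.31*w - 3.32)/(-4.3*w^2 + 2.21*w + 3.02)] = (-5.203*w^4 + 5.3482*w^3 + 25.6742*w^2 + 15.2984*w + 6.401)/(18.49*w^4 - 19.006*w^3 - 21.0879*w^2 + 13.3484*w + 9.1204)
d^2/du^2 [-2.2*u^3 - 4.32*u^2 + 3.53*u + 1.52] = -13.2*u - 8.64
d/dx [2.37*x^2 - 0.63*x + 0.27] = 4.74*x - 0.63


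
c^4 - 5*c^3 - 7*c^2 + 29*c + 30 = (c - 5)*(c - 3)*(c + 1)*(c + 2)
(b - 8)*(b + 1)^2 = b^3 - 6*b^2 - 15*b - 8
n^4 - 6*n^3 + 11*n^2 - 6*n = n*(n - 3)*(n - 2)*(n - 1)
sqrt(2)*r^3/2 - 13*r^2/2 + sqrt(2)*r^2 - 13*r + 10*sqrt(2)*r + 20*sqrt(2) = (r - 4*sqrt(2))*(r - 5*sqrt(2)/2)*(sqrt(2)*r/2 + sqrt(2))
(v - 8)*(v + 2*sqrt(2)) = v^2 - 8*v + 2*sqrt(2)*v - 16*sqrt(2)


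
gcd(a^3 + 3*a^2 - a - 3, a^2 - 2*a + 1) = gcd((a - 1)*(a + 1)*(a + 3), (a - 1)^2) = a - 1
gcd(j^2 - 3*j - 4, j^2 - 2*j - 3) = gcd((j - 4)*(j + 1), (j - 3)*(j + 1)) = j + 1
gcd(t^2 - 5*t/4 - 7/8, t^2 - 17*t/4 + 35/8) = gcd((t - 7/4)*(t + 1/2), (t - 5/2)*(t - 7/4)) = t - 7/4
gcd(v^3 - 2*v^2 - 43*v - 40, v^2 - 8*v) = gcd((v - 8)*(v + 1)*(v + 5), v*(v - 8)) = v - 8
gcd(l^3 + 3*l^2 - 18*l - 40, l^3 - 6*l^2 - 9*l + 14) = l + 2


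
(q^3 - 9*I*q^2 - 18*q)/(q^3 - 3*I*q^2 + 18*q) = (q - 3*I)/(q + 3*I)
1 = 1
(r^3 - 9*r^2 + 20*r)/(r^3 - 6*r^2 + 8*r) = (r - 5)/(r - 2)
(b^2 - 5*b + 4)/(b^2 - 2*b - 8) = (b - 1)/(b + 2)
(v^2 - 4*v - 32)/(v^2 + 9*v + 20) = (v - 8)/(v + 5)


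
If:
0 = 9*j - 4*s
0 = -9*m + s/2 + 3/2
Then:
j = 4*s/9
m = s/18 + 1/6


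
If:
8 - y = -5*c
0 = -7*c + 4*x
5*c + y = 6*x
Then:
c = 16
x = 28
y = 88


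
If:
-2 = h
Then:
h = -2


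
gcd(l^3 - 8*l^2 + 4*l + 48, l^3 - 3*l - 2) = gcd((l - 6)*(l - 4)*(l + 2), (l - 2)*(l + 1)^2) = 1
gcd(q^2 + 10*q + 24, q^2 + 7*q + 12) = q + 4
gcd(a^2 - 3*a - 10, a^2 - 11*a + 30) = a - 5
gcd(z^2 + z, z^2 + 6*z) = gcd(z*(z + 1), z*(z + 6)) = z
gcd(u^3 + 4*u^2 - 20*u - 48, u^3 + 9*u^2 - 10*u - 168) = u^2 + 2*u - 24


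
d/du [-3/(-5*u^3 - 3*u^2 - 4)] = 9*u*(-5*u - 2)/(5*u^3 + 3*u^2 + 4)^2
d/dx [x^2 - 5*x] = 2*x - 5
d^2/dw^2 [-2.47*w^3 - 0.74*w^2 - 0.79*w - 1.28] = -14.82*w - 1.48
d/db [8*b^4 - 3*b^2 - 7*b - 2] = 32*b^3 - 6*b - 7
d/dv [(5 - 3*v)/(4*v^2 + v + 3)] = (-12*v^2 - 3*v + (3*v - 5)*(8*v + 1) - 9)/(4*v^2 + v + 3)^2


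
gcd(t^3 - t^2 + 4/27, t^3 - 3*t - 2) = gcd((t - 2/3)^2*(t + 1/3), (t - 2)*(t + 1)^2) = 1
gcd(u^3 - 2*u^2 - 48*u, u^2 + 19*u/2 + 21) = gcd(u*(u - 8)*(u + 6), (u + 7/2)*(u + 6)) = u + 6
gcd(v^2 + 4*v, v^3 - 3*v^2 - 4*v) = v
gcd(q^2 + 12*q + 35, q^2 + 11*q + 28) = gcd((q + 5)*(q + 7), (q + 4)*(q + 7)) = q + 7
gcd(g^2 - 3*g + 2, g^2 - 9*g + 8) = g - 1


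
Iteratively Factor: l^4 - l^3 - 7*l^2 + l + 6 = (l - 1)*(l^3 - 7*l - 6) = (l - 1)*(l + 2)*(l^2 - 2*l - 3) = (l - 1)*(l + 1)*(l + 2)*(l - 3)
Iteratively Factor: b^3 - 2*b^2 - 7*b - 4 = (b - 4)*(b^2 + 2*b + 1) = (b - 4)*(b + 1)*(b + 1)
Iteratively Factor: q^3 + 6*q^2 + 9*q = (q + 3)*(q^2 + 3*q) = (q + 3)^2*(q)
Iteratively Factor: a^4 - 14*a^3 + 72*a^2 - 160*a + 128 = (a - 4)*(a^3 - 10*a^2 + 32*a - 32) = (a - 4)^2*(a^2 - 6*a + 8) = (a - 4)^2*(a - 2)*(a - 4)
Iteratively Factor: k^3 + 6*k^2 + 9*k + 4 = (k + 1)*(k^2 + 5*k + 4) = (k + 1)*(k + 4)*(k + 1)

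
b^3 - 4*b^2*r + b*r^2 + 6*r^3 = (b - 3*r)*(b - 2*r)*(b + r)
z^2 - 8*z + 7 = (z - 7)*(z - 1)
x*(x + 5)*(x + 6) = x^3 + 11*x^2 + 30*x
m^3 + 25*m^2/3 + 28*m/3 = m*(m + 4/3)*(m + 7)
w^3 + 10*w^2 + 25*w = w*(w + 5)^2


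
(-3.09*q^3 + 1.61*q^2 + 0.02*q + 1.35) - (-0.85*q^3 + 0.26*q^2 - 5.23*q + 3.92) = -2.24*q^3 + 1.35*q^2 + 5.25*q - 2.57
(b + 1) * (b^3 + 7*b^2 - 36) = b^4 + 8*b^3 + 7*b^2 - 36*b - 36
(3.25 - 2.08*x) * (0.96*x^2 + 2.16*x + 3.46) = -1.9968*x^3 - 1.3728*x^2 - 0.1768*x + 11.245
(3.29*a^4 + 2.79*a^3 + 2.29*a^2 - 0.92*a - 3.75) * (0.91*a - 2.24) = 2.9939*a^5 - 4.8307*a^4 - 4.1657*a^3 - 5.9668*a^2 - 1.3517*a + 8.4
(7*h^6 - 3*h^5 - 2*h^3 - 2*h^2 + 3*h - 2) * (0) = 0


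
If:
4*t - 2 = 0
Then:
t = 1/2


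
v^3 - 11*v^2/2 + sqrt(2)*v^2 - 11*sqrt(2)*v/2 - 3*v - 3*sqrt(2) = (v - 6)*(v + 1/2)*(v + sqrt(2))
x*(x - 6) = x^2 - 6*x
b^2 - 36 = (b - 6)*(b + 6)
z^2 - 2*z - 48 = (z - 8)*(z + 6)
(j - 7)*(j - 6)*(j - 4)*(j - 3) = j^4 - 20*j^3 + 145*j^2 - 450*j + 504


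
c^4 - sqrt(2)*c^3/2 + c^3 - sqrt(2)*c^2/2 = c^2*(c + 1)*(c - sqrt(2)/2)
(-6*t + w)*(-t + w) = 6*t^2 - 7*t*w + w^2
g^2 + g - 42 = (g - 6)*(g + 7)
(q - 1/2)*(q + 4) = q^2 + 7*q/2 - 2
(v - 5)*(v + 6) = v^2 + v - 30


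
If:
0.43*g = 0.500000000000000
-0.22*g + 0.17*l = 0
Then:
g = 1.16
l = 1.50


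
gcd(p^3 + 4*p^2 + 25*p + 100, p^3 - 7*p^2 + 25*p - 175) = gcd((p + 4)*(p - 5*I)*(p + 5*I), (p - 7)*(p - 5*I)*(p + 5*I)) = p^2 + 25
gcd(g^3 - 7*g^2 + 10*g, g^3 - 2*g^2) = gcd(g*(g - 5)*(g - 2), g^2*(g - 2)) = g^2 - 2*g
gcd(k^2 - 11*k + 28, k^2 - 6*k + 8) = k - 4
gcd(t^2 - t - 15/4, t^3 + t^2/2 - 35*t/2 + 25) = t - 5/2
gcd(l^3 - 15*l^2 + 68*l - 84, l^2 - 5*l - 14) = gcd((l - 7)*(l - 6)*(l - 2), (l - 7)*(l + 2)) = l - 7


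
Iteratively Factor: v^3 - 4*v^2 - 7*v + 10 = (v + 2)*(v^2 - 6*v + 5) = (v - 5)*(v + 2)*(v - 1)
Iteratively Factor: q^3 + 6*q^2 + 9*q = (q)*(q^2 + 6*q + 9) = q*(q + 3)*(q + 3)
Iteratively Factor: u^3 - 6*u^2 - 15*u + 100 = (u - 5)*(u^2 - u - 20) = (u - 5)^2*(u + 4)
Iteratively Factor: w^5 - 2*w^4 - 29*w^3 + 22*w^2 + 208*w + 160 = (w - 5)*(w^4 + 3*w^3 - 14*w^2 - 48*w - 32) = (w - 5)*(w - 4)*(w^3 + 7*w^2 + 14*w + 8) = (w - 5)*(w - 4)*(w + 2)*(w^2 + 5*w + 4) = (w - 5)*(w - 4)*(w + 2)*(w + 4)*(w + 1)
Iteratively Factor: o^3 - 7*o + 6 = (o + 3)*(o^2 - 3*o + 2) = (o - 1)*(o + 3)*(o - 2)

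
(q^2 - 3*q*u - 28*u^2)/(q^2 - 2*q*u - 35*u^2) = (q + 4*u)/(q + 5*u)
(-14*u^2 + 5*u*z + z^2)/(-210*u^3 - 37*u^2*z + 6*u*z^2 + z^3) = (-2*u + z)/(-30*u^2 - u*z + z^2)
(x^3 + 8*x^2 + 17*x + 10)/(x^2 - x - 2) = (x^2 + 7*x + 10)/(x - 2)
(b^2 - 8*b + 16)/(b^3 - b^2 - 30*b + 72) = (b - 4)/(b^2 + 3*b - 18)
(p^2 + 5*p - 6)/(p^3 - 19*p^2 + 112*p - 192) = (p^2 + 5*p - 6)/(p^3 - 19*p^2 + 112*p - 192)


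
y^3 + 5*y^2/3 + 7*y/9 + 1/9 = (y + 1/3)^2*(y + 1)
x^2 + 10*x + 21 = (x + 3)*(x + 7)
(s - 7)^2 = s^2 - 14*s + 49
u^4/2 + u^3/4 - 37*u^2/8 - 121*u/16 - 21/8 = (u/2 + 1)*(u - 7/2)*(u + 1/2)*(u + 3/2)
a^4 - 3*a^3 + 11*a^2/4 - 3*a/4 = a*(a - 3/2)*(a - 1)*(a - 1/2)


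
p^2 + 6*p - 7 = (p - 1)*(p + 7)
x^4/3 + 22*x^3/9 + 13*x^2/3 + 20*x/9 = x*(x/3 + 1/3)*(x + 4/3)*(x + 5)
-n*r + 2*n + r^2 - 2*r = (-n + r)*(r - 2)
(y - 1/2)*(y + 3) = y^2 + 5*y/2 - 3/2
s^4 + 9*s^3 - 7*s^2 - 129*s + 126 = (s - 3)*(s - 1)*(s + 6)*(s + 7)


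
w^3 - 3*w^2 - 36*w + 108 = (w - 6)*(w - 3)*(w + 6)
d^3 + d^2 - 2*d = d*(d - 1)*(d + 2)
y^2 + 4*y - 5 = (y - 1)*(y + 5)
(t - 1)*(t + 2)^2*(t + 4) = t^4 + 7*t^3 + 12*t^2 - 4*t - 16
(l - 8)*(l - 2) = l^2 - 10*l + 16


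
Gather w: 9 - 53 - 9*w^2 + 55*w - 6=-9*w^2 + 55*w - 50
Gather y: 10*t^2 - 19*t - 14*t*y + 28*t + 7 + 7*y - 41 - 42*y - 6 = 10*t^2 + 9*t + y*(-14*t - 35) - 40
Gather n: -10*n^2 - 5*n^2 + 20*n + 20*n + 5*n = -15*n^2 + 45*n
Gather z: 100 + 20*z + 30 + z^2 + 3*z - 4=z^2 + 23*z + 126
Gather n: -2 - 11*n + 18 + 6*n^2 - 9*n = 6*n^2 - 20*n + 16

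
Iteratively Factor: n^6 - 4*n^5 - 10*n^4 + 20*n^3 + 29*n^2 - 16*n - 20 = (n - 2)*(n^5 - 2*n^4 - 14*n^3 - 8*n^2 + 13*n + 10) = (n - 2)*(n + 1)*(n^4 - 3*n^3 - 11*n^2 + 3*n + 10) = (n - 2)*(n + 1)^2*(n^3 - 4*n^2 - 7*n + 10) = (n - 2)*(n - 1)*(n + 1)^2*(n^2 - 3*n - 10) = (n - 5)*(n - 2)*(n - 1)*(n + 1)^2*(n + 2)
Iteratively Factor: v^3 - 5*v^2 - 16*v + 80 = (v + 4)*(v^2 - 9*v + 20) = (v - 4)*(v + 4)*(v - 5)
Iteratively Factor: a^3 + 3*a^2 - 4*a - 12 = (a + 2)*(a^2 + a - 6) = (a - 2)*(a + 2)*(a + 3)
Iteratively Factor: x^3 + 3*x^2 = (x + 3)*(x^2) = x*(x + 3)*(x)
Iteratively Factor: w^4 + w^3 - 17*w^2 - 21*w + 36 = (w + 3)*(w^3 - 2*w^2 - 11*w + 12) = (w - 1)*(w + 3)*(w^2 - w - 12) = (w - 1)*(w + 3)^2*(w - 4)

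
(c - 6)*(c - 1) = c^2 - 7*c + 6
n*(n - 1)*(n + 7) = n^3 + 6*n^2 - 7*n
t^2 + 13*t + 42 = (t + 6)*(t + 7)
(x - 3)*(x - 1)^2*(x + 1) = x^4 - 4*x^3 + 2*x^2 + 4*x - 3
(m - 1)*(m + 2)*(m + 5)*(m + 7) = m^4 + 13*m^3 + 45*m^2 + 11*m - 70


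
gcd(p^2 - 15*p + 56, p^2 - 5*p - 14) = p - 7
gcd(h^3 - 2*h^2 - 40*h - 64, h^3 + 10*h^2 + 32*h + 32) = h^2 + 6*h + 8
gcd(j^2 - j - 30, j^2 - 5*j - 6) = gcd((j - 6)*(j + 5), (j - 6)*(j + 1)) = j - 6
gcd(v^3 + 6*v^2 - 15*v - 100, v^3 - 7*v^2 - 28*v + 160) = v^2 + v - 20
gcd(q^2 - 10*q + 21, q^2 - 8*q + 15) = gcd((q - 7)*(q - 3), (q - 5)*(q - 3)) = q - 3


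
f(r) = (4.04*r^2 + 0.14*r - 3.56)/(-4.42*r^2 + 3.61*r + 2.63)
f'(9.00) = 0.01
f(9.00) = -1.01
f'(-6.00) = 0.02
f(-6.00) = -0.79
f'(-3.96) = 0.04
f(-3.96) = -0.73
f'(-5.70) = 0.02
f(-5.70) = -0.79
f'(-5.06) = 0.03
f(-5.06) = -0.77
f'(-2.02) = 0.19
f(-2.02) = -0.56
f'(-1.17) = 0.79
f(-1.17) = -0.24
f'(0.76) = 1.79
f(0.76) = -0.40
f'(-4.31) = 0.04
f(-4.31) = -0.75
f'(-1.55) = 0.36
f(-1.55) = -0.44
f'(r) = (8.08*r + 0.14)/(-4.42*r^2 + 3.61*r + 2.63) + (8.84*r - 3.61)*(4.04*r^2 + 0.14*r - 3.56)/(-4.42*r^2 + 3.61*r + 2.63)^2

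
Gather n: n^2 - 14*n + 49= n^2 - 14*n + 49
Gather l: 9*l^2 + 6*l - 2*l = 9*l^2 + 4*l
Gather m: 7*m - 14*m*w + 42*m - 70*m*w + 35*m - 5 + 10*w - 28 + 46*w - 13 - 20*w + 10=m*(84 - 84*w) + 36*w - 36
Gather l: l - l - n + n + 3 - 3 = 0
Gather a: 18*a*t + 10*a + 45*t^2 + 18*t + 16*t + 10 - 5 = a*(18*t + 10) + 45*t^2 + 34*t + 5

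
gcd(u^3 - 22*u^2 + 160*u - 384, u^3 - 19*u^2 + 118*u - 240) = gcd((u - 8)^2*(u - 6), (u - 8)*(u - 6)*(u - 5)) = u^2 - 14*u + 48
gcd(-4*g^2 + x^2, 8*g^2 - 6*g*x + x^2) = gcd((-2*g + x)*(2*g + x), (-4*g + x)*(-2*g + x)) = -2*g + x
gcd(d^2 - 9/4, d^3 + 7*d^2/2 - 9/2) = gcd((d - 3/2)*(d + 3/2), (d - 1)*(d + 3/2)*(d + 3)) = d + 3/2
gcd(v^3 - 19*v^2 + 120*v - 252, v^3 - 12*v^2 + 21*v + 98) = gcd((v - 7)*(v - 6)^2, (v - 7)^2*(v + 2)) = v - 7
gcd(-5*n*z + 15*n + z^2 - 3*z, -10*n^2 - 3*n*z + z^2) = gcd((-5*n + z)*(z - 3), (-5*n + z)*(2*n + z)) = -5*n + z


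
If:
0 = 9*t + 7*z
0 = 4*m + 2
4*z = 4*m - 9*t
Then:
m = -1/2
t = -14/27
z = 2/3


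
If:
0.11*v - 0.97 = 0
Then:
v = 8.82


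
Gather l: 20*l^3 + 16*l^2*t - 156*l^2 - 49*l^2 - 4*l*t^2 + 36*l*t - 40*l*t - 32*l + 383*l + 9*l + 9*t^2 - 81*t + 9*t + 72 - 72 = 20*l^3 + l^2*(16*t - 205) + l*(-4*t^2 - 4*t + 360) + 9*t^2 - 72*t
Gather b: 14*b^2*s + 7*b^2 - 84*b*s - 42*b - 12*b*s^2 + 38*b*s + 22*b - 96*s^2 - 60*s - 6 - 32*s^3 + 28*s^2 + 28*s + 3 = b^2*(14*s + 7) + b*(-12*s^2 - 46*s - 20) - 32*s^3 - 68*s^2 - 32*s - 3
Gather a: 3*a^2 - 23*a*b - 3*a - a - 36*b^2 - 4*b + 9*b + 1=3*a^2 + a*(-23*b - 4) - 36*b^2 + 5*b + 1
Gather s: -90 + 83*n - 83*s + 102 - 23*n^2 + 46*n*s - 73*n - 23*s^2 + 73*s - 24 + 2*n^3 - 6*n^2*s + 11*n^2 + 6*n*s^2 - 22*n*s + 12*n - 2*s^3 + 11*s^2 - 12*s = 2*n^3 - 12*n^2 + 22*n - 2*s^3 + s^2*(6*n - 12) + s*(-6*n^2 + 24*n - 22) - 12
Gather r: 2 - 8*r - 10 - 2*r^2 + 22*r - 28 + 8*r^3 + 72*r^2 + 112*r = 8*r^3 + 70*r^2 + 126*r - 36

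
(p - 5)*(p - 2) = p^2 - 7*p + 10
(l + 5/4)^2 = l^2 + 5*l/2 + 25/16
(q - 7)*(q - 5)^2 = q^3 - 17*q^2 + 95*q - 175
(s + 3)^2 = s^2 + 6*s + 9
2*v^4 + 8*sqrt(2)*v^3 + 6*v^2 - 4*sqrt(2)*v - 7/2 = (v - sqrt(2)/2)*(v + 7*sqrt(2)/2)*(sqrt(2)*v + 1)^2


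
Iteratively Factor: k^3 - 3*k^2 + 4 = (k - 2)*(k^2 - k - 2) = (k - 2)*(k + 1)*(k - 2)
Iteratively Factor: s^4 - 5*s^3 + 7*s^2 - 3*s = (s - 1)*(s^3 - 4*s^2 + 3*s) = (s - 3)*(s - 1)*(s^2 - s) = (s - 3)*(s - 1)^2*(s)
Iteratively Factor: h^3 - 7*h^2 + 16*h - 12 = (h - 2)*(h^2 - 5*h + 6) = (h - 2)^2*(h - 3)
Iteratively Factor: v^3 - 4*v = (v + 2)*(v^2 - 2*v) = v*(v + 2)*(v - 2)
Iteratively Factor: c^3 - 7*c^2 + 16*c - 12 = (c - 2)*(c^2 - 5*c + 6) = (c - 3)*(c - 2)*(c - 2)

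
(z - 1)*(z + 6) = z^2 + 5*z - 6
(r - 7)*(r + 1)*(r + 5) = r^3 - r^2 - 37*r - 35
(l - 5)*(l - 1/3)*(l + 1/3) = l^3 - 5*l^2 - l/9 + 5/9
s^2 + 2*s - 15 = (s - 3)*(s + 5)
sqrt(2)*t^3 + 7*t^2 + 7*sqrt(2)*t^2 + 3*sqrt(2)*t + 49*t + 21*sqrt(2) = (t + 7)*(t + 3*sqrt(2))*(sqrt(2)*t + 1)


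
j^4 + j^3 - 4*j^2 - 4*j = j*(j - 2)*(j + 1)*(j + 2)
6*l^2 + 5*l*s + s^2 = (2*l + s)*(3*l + s)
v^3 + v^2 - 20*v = v*(v - 4)*(v + 5)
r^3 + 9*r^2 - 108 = (r - 3)*(r + 6)^2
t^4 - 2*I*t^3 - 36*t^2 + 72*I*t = t*(t - 6)*(t + 6)*(t - 2*I)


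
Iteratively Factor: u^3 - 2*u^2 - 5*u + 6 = (u - 3)*(u^2 + u - 2) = (u - 3)*(u + 2)*(u - 1)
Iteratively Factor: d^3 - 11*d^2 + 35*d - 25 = (d - 1)*(d^2 - 10*d + 25) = (d - 5)*(d - 1)*(d - 5)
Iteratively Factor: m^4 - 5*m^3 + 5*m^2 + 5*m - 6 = (m - 2)*(m^3 - 3*m^2 - m + 3) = (m - 2)*(m - 1)*(m^2 - 2*m - 3) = (m - 3)*(m - 2)*(m - 1)*(m + 1)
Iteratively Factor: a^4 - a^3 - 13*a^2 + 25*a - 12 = (a - 1)*(a^3 - 13*a + 12) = (a - 3)*(a - 1)*(a^2 + 3*a - 4) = (a - 3)*(a - 1)^2*(a + 4)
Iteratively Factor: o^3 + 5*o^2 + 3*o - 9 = (o + 3)*(o^2 + 2*o - 3) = (o + 3)^2*(o - 1)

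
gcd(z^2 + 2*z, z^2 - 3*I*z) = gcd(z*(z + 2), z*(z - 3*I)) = z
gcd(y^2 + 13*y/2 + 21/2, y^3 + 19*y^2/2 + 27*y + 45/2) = y + 3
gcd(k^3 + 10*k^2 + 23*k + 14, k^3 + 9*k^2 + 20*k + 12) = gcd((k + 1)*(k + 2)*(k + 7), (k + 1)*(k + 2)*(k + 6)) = k^2 + 3*k + 2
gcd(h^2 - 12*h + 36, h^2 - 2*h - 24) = h - 6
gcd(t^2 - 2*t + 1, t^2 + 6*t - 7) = t - 1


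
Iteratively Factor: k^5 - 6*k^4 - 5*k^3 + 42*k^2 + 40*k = (k - 5)*(k^4 - k^3 - 10*k^2 - 8*k) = (k - 5)*(k + 1)*(k^3 - 2*k^2 - 8*k) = k*(k - 5)*(k + 1)*(k^2 - 2*k - 8) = k*(k - 5)*(k - 4)*(k + 1)*(k + 2)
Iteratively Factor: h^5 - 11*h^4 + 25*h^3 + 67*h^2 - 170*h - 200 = (h + 2)*(h^4 - 13*h^3 + 51*h^2 - 35*h - 100) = (h - 4)*(h + 2)*(h^3 - 9*h^2 + 15*h + 25) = (h - 4)*(h + 1)*(h + 2)*(h^2 - 10*h + 25) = (h - 5)*(h - 4)*(h + 1)*(h + 2)*(h - 5)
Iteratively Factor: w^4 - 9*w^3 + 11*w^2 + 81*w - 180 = (w - 3)*(w^3 - 6*w^2 - 7*w + 60) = (w - 3)*(w + 3)*(w^2 - 9*w + 20) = (w - 4)*(w - 3)*(w + 3)*(w - 5)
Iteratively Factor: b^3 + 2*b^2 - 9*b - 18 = (b + 3)*(b^2 - b - 6) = (b + 2)*(b + 3)*(b - 3)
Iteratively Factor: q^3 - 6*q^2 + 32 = (q - 4)*(q^2 - 2*q - 8) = (q - 4)*(q + 2)*(q - 4)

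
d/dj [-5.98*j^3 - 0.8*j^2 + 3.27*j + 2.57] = -17.94*j^2 - 1.6*j + 3.27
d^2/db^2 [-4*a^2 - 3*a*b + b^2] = 2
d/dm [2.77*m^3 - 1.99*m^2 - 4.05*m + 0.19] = 8.31*m^2 - 3.98*m - 4.05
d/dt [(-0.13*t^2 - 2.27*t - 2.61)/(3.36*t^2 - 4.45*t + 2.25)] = (8.2057*t^2 + 16.9542*t - 16.722)/(11.2896*t^4 - 29.904*t^3 + 34.9225*t^2 - 20.025*t + 5.0625)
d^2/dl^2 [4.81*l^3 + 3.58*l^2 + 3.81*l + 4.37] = 28.86*l + 7.16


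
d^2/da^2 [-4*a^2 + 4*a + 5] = -8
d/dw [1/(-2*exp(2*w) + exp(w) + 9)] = (4*exp(w) - 1)*exp(w)/(-2*exp(2*w) + exp(w) + 9)^2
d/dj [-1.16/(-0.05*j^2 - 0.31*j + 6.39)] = (-0.116*j - 0.3596)/(0.05*j^2 + 0.31*j - 6.39)^2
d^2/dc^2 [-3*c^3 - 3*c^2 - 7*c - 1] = -18*c - 6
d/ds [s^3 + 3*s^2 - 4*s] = 3*s^2 + 6*s - 4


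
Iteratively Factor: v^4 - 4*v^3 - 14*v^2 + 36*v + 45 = (v - 3)*(v^3 - v^2 - 17*v - 15) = (v - 3)*(v + 3)*(v^2 - 4*v - 5) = (v - 5)*(v - 3)*(v + 3)*(v + 1)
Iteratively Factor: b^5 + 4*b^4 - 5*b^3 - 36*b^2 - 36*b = (b + 2)*(b^4 + 2*b^3 - 9*b^2 - 18*b) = (b - 3)*(b + 2)*(b^3 + 5*b^2 + 6*b) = b*(b - 3)*(b + 2)*(b^2 + 5*b + 6) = b*(b - 3)*(b + 2)^2*(b + 3)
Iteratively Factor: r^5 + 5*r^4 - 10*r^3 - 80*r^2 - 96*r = (r + 3)*(r^4 + 2*r^3 - 16*r^2 - 32*r) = (r + 3)*(r + 4)*(r^3 - 2*r^2 - 8*r) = (r + 2)*(r + 3)*(r + 4)*(r^2 - 4*r) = (r - 4)*(r + 2)*(r + 3)*(r + 4)*(r)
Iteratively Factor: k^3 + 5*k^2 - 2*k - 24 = (k + 4)*(k^2 + k - 6) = (k - 2)*(k + 4)*(k + 3)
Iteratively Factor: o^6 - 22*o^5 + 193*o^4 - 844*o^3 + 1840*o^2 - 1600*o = (o - 4)*(o^5 - 18*o^4 + 121*o^3 - 360*o^2 + 400*o) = (o - 5)*(o - 4)*(o^4 - 13*o^3 + 56*o^2 - 80*o) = (o - 5)*(o - 4)^2*(o^3 - 9*o^2 + 20*o) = o*(o - 5)*(o - 4)^2*(o^2 - 9*o + 20) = o*(o - 5)*(o - 4)^3*(o - 5)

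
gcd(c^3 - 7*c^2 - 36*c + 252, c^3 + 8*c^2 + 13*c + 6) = c + 6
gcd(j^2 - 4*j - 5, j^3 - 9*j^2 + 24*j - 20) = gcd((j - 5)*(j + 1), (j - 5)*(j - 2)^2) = j - 5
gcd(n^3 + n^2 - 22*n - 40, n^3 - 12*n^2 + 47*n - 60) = n - 5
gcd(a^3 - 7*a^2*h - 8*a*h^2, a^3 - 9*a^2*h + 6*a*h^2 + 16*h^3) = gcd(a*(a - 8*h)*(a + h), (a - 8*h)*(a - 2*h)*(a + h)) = a^2 - 7*a*h - 8*h^2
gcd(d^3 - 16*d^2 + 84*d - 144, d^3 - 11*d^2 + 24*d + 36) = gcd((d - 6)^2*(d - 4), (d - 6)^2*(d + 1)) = d^2 - 12*d + 36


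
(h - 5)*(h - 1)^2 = h^3 - 7*h^2 + 11*h - 5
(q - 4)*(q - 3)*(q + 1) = q^3 - 6*q^2 + 5*q + 12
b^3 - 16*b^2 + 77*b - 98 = (b - 7)^2*(b - 2)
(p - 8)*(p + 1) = p^2 - 7*p - 8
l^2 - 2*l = l*(l - 2)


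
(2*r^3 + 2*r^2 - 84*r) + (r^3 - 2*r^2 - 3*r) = 3*r^3 - 87*r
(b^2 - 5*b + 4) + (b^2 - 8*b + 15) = 2*b^2 - 13*b + 19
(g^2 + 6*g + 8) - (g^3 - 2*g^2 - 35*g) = -g^3 + 3*g^2 + 41*g + 8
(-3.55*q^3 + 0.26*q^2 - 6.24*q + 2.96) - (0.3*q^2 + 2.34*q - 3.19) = -3.55*q^3 - 0.04*q^2 - 8.58*q + 6.15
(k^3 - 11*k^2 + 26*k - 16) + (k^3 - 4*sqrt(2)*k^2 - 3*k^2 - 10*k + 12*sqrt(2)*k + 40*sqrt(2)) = 2*k^3 - 14*k^2 - 4*sqrt(2)*k^2 + 16*k + 12*sqrt(2)*k - 16 + 40*sqrt(2)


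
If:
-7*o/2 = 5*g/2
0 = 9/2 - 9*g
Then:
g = 1/2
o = -5/14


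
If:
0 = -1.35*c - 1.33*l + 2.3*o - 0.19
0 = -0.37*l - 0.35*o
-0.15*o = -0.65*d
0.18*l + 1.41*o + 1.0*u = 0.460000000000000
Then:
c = 0.837208213227398 - 2.12597598688726*u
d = 0.0856266036122151 - 0.186144790461337*u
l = 0.763025942882058*u - 0.350991933725747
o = 0.371048615652932 - 0.806627425332461*u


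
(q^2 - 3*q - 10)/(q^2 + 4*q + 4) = (q - 5)/(q + 2)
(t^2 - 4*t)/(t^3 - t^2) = (t - 4)/(t*(t - 1))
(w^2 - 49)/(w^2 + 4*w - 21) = (w - 7)/(w - 3)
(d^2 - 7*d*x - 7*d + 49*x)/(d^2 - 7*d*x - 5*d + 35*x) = (d - 7)/(d - 5)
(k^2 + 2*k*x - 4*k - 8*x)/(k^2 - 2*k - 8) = (k + 2*x)/(k + 2)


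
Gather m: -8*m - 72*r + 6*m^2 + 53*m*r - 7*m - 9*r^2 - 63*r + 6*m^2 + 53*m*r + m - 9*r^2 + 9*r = 12*m^2 + m*(106*r - 14) - 18*r^2 - 126*r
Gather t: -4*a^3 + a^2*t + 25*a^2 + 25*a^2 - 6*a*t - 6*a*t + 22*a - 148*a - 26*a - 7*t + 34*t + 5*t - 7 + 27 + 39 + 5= -4*a^3 + 50*a^2 - 152*a + t*(a^2 - 12*a + 32) + 64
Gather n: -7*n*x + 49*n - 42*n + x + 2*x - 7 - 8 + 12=n*(7 - 7*x) + 3*x - 3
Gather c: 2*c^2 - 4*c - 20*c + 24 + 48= 2*c^2 - 24*c + 72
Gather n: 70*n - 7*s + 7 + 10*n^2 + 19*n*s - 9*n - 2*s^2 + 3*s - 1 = 10*n^2 + n*(19*s + 61) - 2*s^2 - 4*s + 6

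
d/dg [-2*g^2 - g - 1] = -4*g - 1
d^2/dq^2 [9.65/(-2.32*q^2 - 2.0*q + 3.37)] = (103.88032*q^2 + 89.552*q - 9.65*(4.64*q + 2.0)*(9.28*q + 4.0) - 150.89512)/(2.32*q^2 + 2.0*q - 3.37)^3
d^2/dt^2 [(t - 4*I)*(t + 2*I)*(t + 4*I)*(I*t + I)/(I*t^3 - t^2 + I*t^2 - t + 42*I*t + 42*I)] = 10*(-5*t^3 - 6*I*t^2 + 636*t + 296*I)/(t^6 + 3*I*t^5 + 123*t^4 + 251*I*t^3 + 5166*t^2 + 5292*I*t + 74088)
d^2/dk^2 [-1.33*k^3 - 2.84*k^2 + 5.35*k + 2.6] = -7.98*k - 5.68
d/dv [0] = 0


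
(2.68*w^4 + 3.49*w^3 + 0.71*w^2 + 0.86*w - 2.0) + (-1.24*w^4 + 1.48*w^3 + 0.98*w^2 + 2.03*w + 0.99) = 1.44*w^4 + 4.97*w^3 + 1.69*w^2 + 2.89*w - 1.01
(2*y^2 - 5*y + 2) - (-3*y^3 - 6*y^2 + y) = 3*y^3 + 8*y^2 - 6*y + 2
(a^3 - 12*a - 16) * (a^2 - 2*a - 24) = a^5 - 2*a^4 - 36*a^3 + 8*a^2 + 320*a + 384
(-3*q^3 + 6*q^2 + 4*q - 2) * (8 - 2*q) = 6*q^4 - 36*q^3 + 40*q^2 + 36*q - 16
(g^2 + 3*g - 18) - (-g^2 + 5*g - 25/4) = 2*g^2 - 2*g - 47/4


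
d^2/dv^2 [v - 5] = 0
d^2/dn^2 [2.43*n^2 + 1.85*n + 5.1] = 4.86000000000000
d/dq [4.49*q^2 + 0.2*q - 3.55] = 8.98*q + 0.2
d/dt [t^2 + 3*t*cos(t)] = -3*t*sin(t) + 2*t + 3*cos(t)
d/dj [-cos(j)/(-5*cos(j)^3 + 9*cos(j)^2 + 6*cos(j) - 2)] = 16*(10*cos(j)^3 - 9*cos(j)^2 - 2)*sin(j)/(9*cos(j) + 18*cos(2*j) - 5*cos(3*j) + 10)^2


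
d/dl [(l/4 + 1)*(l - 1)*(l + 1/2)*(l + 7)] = l^3 + 63*l^2/8 + 11*l - 39/8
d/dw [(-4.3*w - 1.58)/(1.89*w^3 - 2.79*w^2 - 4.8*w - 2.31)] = (16.254*w^3 - 3.0384*w^2 - 8.8164*w + 2.349)/(3.5721*w^6 - 10.5462*w^5 - 10.3599*w^4 + 18.0522*w^3 + 35.9298*w^2 + 22.176*w + 5.3361)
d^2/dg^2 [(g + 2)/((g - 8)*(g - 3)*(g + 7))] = 2*(3*g^5 + 5*g^3 - 1230*g^2 + 2280*g + 15866)/(g^9 - 12*g^8 - 111*g^7 + 1712*g^6 + 1851*g^5 - 79068*g^4 + 149491*g^3 + 1077048*g^2 - 4487616*g + 4741632)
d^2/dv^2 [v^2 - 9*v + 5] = 2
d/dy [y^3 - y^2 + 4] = y*(3*y - 2)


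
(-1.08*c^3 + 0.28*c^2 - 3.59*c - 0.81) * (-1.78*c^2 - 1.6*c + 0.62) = 1.9224*c^5 + 1.2296*c^4 + 5.2726*c^3 + 7.3594*c^2 - 0.9298*c - 0.5022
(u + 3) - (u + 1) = 2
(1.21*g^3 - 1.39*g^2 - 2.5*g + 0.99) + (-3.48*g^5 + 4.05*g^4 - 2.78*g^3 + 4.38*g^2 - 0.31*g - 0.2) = -3.48*g^5 + 4.05*g^4 - 1.57*g^3 + 2.99*g^2 - 2.81*g + 0.79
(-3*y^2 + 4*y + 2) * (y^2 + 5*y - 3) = -3*y^4 - 11*y^3 + 31*y^2 - 2*y - 6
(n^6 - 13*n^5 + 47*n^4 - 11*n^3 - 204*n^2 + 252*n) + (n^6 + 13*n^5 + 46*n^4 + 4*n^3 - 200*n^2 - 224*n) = 2*n^6 + 93*n^4 - 7*n^3 - 404*n^2 + 28*n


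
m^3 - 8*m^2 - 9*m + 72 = (m - 8)*(m - 3)*(m + 3)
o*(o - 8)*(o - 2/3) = o^3 - 26*o^2/3 + 16*o/3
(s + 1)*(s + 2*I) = s^2 + s + 2*I*s + 2*I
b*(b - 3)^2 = b^3 - 6*b^2 + 9*b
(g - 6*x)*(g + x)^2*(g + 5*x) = g^4 + g^3*x - 31*g^2*x^2 - 61*g*x^3 - 30*x^4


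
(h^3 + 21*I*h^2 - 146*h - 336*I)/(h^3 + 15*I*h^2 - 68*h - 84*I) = (h + 8*I)/(h + 2*I)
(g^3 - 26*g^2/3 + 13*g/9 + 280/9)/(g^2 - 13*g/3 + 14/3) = (3*g^2 - 19*g - 40)/(3*(g - 2))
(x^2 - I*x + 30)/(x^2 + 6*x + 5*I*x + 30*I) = (x - 6*I)/(x + 6)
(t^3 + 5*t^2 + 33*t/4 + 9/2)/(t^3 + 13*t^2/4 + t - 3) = (4*t^2 + 12*t + 9)/(4*t^2 + 5*t - 6)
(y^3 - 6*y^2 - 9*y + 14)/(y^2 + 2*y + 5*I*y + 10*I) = (y^2 - 8*y + 7)/(y + 5*I)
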